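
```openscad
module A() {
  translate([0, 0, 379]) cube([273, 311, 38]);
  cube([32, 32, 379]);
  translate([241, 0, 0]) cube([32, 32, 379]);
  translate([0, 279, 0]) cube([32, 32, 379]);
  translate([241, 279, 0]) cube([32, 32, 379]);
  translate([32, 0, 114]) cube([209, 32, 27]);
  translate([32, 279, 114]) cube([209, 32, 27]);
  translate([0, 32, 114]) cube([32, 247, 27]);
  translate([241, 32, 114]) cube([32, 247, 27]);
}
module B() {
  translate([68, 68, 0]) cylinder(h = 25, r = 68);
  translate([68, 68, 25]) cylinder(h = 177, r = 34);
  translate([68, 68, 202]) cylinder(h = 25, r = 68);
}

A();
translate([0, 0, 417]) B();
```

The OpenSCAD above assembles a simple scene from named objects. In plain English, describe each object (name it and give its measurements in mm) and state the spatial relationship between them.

A is a four-legged stool. The seat is 273×311 mm, 38 mm thick, top at z = 417 mm. It stands on four square legs, each 32×32 mm in cross-section, from z = 0 to the seat underside, each flush with a corner of the seat. Four stretchers, 32 mm wide and 27 mm tall, connect adjacent legs with their undersides at z = 114 mm, each running between the inner faces of the legs it joins and aligned with the legs' outer faces on the other axis.

B is a spool: two coaxial disc flanges of radius 68 mm and thickness 25 mm, joined by a core cylinder of radius 34 mm and height 177 mm. The lower flange rests on z = 0 and the three cylinders share a vertical axis.

The spool is on top of the stool.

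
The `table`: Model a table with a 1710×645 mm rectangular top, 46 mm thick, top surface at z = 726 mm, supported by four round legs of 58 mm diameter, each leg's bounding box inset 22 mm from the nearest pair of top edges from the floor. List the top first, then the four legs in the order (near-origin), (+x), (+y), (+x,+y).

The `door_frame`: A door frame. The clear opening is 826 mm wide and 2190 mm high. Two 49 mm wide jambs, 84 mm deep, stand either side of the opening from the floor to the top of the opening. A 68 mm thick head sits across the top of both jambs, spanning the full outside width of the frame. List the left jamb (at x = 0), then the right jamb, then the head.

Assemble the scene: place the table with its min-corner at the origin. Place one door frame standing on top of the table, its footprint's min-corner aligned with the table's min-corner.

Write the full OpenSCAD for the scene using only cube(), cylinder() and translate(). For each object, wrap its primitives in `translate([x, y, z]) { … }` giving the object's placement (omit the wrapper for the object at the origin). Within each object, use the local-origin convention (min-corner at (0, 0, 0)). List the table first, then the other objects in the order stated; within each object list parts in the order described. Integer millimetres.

translate([0, 0, 680]) cube([1710, 645, 46]);
translate([51, 51, 0]) cylinder(h = 680, r = 29);
translate([1659, 51, 0]) cylinder(h = 680, r = 29);
translate([51, 594, 0]) cylinder(h = 680, r = 29);
translate([1659, 594, 0]) cylinder(h = 680, r = 29);
translate([0, 0, 726]) {
  cube([49, 84, 2190]);
  translate([875, 0, 0]) cube([49, 84, 2190]);
  translate([0, 0, 2190]) cube([924, 84, 68]);
}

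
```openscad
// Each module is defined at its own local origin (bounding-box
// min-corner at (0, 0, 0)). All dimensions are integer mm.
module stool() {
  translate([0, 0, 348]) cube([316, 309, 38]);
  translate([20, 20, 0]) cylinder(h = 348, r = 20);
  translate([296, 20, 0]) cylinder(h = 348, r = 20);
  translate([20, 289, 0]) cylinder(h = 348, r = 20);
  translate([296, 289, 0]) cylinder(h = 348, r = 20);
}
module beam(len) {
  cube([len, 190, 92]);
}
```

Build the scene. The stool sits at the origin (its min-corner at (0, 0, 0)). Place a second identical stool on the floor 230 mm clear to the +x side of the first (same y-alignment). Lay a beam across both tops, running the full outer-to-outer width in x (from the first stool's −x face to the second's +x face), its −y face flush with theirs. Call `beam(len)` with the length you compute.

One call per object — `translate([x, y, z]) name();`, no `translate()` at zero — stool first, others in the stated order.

stool();
translate([546, 0, 0]) stool();
translate([0, 0, 386]) beam(862);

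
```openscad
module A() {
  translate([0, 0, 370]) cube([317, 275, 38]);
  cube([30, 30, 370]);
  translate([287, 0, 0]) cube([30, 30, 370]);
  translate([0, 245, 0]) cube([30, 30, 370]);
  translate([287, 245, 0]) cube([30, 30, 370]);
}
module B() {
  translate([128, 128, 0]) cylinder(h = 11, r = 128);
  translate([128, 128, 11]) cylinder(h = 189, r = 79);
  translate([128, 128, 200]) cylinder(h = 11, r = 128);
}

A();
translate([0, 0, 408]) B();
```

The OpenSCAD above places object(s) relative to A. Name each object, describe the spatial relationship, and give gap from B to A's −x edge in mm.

The spool's min-x is at 0; the stool's min-x is 0; gap = 0 mm.

A is a stool. B is a spool. The spool is on top of the stool. The gap from the spool to the stool's −x edge is 0 mm.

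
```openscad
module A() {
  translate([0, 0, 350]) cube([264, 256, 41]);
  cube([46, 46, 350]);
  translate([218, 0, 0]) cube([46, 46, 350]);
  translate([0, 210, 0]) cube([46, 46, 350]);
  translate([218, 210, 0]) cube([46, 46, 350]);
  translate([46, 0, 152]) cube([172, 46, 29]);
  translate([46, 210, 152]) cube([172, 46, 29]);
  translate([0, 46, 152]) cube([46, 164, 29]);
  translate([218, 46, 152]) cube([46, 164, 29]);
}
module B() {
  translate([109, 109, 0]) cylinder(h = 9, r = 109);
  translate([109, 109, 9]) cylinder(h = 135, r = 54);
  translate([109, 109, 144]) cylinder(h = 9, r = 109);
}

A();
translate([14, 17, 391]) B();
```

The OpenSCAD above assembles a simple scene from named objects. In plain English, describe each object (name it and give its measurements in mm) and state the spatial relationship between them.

A is a simple wooden stool: a rectangular seat 264 mm (x) by 256 mm (y), 41 mm thick, top face at z = 391 mm, on four square legs, each 46×46 mm in cross-section. The legs rest on z = 0, each flush with a corner of the seat. Four stretchers, 46 mm wide and 29 mm tall, connect adjacent legs with their undersides at z = 152 mm, each running between the inner faces of the legs it joins and aligned with the legs' outer faces on the other axis.

B is a spool: two coaxial disc flanges of radius 109 mm and thickness 9 mm, joined by a core cylinder of radius 54 mm and height 135 mm. The lower flange rests on z = 0 and the three cylinders share a vertical axis.

The spool is on top of the stool.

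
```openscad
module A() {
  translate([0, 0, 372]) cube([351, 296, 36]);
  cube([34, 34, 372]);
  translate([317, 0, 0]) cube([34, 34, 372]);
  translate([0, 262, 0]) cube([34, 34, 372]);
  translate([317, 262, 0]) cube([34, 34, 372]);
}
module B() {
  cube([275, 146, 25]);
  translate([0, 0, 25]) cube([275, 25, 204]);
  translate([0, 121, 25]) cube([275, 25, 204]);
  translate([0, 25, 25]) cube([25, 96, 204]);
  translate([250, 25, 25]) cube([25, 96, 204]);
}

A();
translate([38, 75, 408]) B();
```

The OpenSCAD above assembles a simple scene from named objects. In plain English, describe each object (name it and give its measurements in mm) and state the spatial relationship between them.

A is a simple wooden stool: a rectangular seat 351 mm (x) by 296 mm (y), 36 mm thick, top face at z = 408 mm, on four square legs, each 34×34 mm in cross-section. The legs rest on z = 0, each flush with a corner of the seat.

B is an open-topped rectangular box: outside dimensions 275×146×229 mm, with a uniform wall and base thickness of 25 mm. The base is a full 275×146 slab on the floor; four walls sit on top of the base. The front and back walls (the −y and +y sides) span the full width; the two side walls fit between them.

The open box is on top of the stool, centred.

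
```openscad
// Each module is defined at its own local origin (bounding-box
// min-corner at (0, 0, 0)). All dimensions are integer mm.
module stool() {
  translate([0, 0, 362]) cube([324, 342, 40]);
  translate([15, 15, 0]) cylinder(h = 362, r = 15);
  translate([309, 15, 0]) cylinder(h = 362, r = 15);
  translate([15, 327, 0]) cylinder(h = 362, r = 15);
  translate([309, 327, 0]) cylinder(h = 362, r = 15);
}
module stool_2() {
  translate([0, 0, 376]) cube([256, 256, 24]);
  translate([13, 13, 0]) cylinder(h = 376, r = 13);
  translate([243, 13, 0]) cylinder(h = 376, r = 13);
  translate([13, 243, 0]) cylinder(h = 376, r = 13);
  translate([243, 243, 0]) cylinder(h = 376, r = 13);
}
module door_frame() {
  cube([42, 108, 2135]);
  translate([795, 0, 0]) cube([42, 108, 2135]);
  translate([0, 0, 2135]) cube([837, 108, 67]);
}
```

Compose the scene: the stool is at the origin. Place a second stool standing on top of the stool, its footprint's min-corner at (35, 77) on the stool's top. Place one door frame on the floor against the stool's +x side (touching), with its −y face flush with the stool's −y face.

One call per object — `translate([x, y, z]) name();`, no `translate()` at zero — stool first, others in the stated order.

stool();
translate([35, 77, 402]) stool_2();
translate([324, 0, 0]) door_frame();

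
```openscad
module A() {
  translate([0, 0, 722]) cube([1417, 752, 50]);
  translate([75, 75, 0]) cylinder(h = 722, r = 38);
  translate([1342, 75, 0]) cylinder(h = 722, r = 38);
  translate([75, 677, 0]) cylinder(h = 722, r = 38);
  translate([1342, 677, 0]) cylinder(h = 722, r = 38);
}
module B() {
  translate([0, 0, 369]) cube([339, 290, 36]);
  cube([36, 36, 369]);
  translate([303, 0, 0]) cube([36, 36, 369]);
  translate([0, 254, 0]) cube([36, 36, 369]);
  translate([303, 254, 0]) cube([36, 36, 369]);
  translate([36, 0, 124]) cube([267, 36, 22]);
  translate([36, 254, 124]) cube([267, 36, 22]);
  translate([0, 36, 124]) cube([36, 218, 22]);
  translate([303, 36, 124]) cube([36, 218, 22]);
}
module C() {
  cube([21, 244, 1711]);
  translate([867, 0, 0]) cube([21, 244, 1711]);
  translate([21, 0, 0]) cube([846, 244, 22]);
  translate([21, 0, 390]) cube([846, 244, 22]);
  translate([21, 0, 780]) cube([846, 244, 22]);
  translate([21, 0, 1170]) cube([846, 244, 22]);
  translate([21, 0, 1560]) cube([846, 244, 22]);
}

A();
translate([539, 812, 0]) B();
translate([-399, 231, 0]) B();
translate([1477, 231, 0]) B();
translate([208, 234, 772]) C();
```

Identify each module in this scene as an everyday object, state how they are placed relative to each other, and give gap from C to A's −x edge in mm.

The bookshelf's min-x is at 208; the table's min-x is 0; gap = 208 mm.

A is a table. B is a stool. C is a bookshelf. Three stools sit around the table at the +y, −x, +x sides. The bookshelf is on top of the table. The gap from the bookshelf to the table's −x edge is 208 mm.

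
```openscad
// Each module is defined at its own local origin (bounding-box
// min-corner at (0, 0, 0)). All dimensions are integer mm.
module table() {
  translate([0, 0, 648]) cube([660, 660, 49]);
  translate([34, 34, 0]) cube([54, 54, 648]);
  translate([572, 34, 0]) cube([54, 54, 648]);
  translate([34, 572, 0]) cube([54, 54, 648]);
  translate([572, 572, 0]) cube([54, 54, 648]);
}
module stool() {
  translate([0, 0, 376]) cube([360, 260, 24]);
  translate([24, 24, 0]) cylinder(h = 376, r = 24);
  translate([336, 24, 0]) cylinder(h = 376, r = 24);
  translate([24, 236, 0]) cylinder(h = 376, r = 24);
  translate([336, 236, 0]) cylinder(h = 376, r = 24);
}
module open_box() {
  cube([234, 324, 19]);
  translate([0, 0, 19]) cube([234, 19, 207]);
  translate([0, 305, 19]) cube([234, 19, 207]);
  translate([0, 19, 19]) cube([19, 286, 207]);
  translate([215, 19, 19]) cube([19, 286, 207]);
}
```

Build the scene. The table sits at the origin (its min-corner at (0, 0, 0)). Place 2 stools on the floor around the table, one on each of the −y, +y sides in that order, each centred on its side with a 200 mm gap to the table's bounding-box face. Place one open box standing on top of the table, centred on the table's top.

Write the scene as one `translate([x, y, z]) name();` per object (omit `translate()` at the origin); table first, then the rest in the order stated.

table();
translate([150, -460, 0]) stool();
translate([150, 860, 0]) stool();
translate([213, 168, 697]) open_box();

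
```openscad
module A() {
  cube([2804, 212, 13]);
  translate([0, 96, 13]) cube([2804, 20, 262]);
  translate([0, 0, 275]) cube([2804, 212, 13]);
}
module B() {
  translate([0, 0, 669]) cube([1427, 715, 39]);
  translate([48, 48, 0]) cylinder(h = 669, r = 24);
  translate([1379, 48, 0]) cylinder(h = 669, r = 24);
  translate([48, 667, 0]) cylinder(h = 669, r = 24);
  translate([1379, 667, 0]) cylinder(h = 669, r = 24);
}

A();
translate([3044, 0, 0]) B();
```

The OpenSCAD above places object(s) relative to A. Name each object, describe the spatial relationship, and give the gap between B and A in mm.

The table's nearest face is 240 mm from the I-beam's +x face.

A is an I-beam. B is a table. The table is on the floor beside the I-beam on its +x side. The gap between the table and the I-beam is 240 mm.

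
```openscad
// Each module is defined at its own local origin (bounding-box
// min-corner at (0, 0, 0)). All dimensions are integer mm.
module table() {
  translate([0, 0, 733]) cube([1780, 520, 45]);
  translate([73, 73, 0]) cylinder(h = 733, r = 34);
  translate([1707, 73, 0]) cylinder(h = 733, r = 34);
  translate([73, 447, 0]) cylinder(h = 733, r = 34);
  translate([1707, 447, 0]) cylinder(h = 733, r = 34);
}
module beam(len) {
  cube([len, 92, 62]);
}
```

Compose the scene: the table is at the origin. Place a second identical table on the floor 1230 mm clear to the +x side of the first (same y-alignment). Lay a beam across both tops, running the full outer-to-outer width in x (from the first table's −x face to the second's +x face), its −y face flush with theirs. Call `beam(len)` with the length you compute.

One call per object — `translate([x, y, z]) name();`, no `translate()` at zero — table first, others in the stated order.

table();
translate([3010, 0, 0]) table();
translate([0, 0, 778]) beam(4790);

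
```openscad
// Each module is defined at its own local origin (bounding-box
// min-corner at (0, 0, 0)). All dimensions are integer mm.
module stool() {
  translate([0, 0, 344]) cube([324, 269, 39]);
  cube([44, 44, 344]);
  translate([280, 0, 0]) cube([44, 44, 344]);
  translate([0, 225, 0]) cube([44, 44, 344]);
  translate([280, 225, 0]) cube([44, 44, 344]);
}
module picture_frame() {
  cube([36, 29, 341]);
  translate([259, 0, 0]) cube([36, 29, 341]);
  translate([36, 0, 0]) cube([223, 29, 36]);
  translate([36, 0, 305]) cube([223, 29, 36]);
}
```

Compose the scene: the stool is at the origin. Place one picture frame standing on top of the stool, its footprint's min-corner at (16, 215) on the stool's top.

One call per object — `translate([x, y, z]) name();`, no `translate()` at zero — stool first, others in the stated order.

stool();
translate([16, 215, 383]) picture_frame();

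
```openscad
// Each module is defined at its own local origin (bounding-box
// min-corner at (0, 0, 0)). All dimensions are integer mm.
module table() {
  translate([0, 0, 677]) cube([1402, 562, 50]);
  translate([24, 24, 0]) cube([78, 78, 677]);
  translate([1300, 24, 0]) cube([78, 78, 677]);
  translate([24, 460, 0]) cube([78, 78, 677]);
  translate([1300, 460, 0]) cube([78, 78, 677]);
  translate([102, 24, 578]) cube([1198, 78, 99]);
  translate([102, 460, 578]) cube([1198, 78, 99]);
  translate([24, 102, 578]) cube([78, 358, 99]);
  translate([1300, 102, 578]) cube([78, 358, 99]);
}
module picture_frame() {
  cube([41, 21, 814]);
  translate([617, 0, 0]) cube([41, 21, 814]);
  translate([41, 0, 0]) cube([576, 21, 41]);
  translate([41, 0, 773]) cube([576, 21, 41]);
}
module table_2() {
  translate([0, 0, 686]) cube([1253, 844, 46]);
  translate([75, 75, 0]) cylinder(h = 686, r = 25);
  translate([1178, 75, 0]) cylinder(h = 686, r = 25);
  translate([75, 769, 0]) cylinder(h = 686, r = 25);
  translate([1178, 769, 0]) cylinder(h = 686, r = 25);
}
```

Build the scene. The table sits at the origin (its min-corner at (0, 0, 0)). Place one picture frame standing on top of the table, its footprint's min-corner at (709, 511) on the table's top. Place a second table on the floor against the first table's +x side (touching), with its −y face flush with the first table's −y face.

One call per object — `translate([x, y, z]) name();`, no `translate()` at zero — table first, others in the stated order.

table();
translate([709, 511, 727]) picture_frame();
translate([1402, 0, 0]) table_2();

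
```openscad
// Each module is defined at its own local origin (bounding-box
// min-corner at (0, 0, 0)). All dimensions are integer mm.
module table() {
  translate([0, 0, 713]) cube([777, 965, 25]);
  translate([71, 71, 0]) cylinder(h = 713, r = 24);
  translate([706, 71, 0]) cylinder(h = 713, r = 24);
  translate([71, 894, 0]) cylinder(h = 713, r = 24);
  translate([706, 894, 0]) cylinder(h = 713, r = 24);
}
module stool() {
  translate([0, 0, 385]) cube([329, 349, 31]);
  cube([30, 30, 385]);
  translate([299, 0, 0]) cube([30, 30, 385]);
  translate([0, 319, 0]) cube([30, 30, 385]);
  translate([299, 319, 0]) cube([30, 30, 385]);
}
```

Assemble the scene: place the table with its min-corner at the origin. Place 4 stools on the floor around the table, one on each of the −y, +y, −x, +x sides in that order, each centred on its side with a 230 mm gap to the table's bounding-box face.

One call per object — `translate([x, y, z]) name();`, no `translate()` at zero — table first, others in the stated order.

table();
translate([224, -579, 0]) stool();
translate([224, 1195, 0]) stool();
translate([-559, 308, 0]) stool();
translate([1007, 308, 0]) stool();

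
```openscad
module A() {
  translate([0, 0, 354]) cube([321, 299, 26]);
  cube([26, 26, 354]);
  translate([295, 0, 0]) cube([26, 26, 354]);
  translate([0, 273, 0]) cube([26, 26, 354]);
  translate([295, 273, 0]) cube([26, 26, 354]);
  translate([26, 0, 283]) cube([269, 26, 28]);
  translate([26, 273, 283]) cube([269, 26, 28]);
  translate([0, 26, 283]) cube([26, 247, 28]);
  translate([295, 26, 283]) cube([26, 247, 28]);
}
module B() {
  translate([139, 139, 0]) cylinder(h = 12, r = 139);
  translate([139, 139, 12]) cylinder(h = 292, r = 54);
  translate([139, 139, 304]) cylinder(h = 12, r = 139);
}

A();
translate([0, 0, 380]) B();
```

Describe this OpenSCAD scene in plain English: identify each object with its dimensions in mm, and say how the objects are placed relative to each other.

A is a four-legged stool. The seat is 321×299 mm, 26 mm thick, top at z = 380 mm. It stands on four square legs, each 26×26 mm in cross-section, from z = 0 to the seat underside, each flush with a corner of the seat. Four stretchers, 26 mm wide and 28 mm tall, connect adjacent legs with their undersides at z = 283 mm, each running between the inner faces of the legs it joins and aligned with the legs' outer faces on the other axis.

B is a spool: two coaxial disc flanges of radius 139 mm and thickness 12 mm, joined by a core cylinder of radius 54 mm and height 292 mm. The lower flange rests on z = 0 and the three cylinders share a vertical axis.

The spool is on top of the stool.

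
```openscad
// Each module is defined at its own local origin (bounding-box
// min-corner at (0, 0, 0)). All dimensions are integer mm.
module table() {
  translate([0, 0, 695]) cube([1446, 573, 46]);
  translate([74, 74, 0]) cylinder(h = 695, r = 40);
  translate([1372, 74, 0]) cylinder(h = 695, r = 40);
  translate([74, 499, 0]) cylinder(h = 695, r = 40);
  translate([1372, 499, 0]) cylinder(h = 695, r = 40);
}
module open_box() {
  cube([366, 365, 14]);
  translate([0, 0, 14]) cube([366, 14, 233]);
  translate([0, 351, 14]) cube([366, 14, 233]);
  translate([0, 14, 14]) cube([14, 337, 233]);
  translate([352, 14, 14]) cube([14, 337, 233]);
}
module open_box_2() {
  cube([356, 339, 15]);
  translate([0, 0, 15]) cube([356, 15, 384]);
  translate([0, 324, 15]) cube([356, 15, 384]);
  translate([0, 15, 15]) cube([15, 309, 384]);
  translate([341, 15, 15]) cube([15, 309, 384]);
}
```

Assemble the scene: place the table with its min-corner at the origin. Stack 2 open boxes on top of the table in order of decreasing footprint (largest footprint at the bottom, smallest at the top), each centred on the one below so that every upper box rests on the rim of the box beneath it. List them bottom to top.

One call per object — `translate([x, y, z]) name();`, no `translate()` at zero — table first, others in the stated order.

table();
translate([540, 104, 741]) open_box();
translate([545, 117, 988]) open_box_2();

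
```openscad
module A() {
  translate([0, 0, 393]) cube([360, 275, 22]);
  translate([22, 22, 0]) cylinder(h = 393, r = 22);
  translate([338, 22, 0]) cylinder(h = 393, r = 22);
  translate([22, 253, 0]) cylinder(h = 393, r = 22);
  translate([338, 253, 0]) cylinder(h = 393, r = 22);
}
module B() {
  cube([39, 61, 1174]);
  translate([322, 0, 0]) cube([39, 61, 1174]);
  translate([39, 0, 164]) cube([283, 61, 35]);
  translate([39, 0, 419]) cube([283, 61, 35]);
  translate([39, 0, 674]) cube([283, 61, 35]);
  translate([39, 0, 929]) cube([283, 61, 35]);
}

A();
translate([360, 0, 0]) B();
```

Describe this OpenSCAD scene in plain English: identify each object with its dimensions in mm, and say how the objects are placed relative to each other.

A is a four-legged stool. The seat is 360×275 mm, 22 mm thick, top at z = 415 mm. It stands on four round legs, each 44 mm in diameter, from z = 0 to the seat underside, each leg's axis is inset half a diameter from the nearest pair of seat edges (so the leg's bounding box is flush with the corner).

B is a straight ladder. Two 39×61 mm vertical rails, 1174 mm tall, stand 361 mm apart (outside-to-outside) with their front faces coplanar on the −y side. 4 rungs, each 61 mm deep and 35 mm tall, span between the inner faces of the rails, front faces flush with the rails. The lowest rung's underside is at z = 164 mm and rungs are spaced 255 mm apart (underside to underside).

The ladder is against the stool's +x side, with their −y faces flush.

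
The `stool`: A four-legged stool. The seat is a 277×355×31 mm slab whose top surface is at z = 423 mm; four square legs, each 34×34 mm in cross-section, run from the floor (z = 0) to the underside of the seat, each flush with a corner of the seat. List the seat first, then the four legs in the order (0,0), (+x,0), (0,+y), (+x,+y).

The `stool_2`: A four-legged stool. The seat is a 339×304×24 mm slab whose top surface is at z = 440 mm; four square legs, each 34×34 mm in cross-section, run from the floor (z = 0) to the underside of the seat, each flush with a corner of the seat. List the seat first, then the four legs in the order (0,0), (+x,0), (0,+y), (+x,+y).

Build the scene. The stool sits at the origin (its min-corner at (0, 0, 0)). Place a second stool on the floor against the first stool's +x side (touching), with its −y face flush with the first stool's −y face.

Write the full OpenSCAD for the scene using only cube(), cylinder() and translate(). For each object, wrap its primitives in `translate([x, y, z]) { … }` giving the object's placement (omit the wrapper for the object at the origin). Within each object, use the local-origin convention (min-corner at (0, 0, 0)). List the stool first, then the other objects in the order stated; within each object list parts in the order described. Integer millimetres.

translate([0, 0, 392]) cube([277, 355, 31]);
cube([34, 34, 392]);
translate([243, 0, 0]) cube([34, 34, 392]);
translate([0, 321, 0]) cube([34, 34, 392]);
translate([243, 321, 0]) cube([34, 34, 392]);
translate([277, 0, 0]) {
  translate([0, 0, 416]) cube([339, 304, 24]);
  cube([34, 34, 416]);
  translate([305, 0, 0]) cube([34, 34, 416]);
  translate([0, 270, 0]) cube([34, 34, 416]);
  translate([305, 270, 0]) cube([34, 34, 416]);
}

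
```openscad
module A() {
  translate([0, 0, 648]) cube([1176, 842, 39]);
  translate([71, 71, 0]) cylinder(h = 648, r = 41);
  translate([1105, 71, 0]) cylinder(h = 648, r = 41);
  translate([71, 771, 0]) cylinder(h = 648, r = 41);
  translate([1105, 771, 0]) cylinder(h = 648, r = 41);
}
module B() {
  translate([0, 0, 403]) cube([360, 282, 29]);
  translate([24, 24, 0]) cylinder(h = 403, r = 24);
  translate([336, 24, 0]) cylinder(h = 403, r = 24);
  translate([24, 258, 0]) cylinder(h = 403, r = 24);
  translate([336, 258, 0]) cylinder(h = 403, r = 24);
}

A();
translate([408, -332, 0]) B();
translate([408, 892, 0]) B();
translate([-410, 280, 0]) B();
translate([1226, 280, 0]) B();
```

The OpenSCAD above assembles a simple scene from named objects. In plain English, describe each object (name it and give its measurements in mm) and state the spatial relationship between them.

A is a table with a 1176×842 mm rectangular top, 39 mm thick, top surface at z = 687 mm, supported by four round legs of 82 mm diameter, each leg's bounding box inset 30 mm from the nearest pair of top edges, running from the floor.

B is a four-legged stool. The seat is a 360×282×29 mm slab whose top surface is at z = 432 mm; four round legs, each 48 mm in diameter, run from the floor (z = 0) to the underside of the seat, each leg's axis is inset half a diameter from the nearest pair of seat edges (so the leg's bounding box is flush with the corner).

Four stools sit around the table at the −y, +y, −x, +x sides.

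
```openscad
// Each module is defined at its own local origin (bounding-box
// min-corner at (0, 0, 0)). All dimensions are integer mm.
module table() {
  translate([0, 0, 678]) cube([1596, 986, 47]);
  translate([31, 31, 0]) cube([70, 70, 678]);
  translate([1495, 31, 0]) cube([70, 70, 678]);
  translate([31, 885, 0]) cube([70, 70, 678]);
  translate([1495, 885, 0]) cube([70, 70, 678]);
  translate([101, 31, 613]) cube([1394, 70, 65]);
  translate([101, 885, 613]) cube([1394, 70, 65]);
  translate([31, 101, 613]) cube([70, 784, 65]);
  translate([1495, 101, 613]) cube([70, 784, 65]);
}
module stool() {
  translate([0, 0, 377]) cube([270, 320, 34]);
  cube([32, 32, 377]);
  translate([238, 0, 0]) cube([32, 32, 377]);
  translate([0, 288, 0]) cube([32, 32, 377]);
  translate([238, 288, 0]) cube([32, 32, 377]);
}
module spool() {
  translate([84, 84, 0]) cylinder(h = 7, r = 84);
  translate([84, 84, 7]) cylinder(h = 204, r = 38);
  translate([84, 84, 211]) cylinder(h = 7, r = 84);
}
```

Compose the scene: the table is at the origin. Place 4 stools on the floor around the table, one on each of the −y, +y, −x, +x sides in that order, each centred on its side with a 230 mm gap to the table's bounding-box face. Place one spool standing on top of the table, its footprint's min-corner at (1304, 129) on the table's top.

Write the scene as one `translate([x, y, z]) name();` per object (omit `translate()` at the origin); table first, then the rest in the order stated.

table();
translate([663, -550, 0]) stool();
translate([663, 1216, 0]) stool();
translate([-500, 333, 0]) stool();
translate([1826, 333, 0]) stool();
translate([1304, 129, 725]) spool();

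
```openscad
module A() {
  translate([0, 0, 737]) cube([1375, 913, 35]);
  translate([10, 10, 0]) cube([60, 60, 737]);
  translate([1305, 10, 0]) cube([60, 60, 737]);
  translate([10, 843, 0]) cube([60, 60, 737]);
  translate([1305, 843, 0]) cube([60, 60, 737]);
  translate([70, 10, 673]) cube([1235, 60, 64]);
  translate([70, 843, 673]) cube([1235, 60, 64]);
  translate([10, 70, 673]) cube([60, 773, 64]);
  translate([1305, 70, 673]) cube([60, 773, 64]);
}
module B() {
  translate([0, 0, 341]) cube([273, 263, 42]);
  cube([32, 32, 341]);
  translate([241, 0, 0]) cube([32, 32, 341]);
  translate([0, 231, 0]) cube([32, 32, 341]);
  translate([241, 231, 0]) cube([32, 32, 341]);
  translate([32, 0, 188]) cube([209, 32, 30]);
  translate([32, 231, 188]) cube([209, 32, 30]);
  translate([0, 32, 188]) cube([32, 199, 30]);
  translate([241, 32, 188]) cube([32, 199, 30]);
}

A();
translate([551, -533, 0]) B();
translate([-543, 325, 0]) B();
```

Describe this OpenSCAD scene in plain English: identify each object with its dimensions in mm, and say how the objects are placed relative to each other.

A is a table with a 1375×913 mm rectangular top, 35 mm thick, top surface at z = 772 mm, supported by four 60×60 mm square legs, each inset 10 mm from the nearest pair of top edges, running from the floor. Four apron rails, 60 mm thick and 64 mm tall, run between adjacent legs with their top edges flush with the underside of the top and their outer faces flush with the legs' outer faces.

B is a four-legged stool. The seat is 273×263 mm, 42 mm thick, top at z = 383 mm. It stands on four square legs, each 32×32 mm in cross-section, from z = 0 to the seat underside, each flush with a corner of the seat. Four stretchers, 32 mm wide and 30 mm tall, connect adjacent legs with their undersides at z = 188 mm, each running between the inner faces of the legs it joins and aligned with the legs' outer faces on the other axis.

Two stools sit around the table at the −y, −x sides.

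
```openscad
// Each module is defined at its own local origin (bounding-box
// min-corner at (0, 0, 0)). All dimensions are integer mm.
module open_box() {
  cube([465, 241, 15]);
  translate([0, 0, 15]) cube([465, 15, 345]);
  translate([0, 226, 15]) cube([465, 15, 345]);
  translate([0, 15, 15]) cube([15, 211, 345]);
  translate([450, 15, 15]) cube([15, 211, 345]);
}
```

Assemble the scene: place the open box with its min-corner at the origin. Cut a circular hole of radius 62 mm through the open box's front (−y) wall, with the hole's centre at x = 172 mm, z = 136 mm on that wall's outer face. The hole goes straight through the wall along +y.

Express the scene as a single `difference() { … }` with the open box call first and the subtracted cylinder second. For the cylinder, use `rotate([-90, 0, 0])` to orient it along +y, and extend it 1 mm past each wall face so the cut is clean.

difference() {
  open_box();
  translate([172, -1, 136]) rotate([-90, 0, 0]) cylinder(h = 17, r = 62);
}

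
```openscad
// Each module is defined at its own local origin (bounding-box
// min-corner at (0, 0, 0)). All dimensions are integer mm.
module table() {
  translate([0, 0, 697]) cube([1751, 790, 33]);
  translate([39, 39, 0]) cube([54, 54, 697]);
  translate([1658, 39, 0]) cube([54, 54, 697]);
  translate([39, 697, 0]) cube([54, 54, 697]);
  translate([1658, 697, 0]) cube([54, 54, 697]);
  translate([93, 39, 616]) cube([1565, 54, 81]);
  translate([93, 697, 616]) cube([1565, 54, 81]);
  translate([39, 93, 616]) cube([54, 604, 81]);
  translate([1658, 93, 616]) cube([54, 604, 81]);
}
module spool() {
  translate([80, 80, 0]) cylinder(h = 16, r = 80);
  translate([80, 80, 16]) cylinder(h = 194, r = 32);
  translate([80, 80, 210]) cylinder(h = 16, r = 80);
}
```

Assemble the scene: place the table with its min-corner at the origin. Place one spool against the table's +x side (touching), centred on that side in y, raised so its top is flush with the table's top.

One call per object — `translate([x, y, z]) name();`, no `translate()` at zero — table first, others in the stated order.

table();
translate([1751, 315, 504]) spool();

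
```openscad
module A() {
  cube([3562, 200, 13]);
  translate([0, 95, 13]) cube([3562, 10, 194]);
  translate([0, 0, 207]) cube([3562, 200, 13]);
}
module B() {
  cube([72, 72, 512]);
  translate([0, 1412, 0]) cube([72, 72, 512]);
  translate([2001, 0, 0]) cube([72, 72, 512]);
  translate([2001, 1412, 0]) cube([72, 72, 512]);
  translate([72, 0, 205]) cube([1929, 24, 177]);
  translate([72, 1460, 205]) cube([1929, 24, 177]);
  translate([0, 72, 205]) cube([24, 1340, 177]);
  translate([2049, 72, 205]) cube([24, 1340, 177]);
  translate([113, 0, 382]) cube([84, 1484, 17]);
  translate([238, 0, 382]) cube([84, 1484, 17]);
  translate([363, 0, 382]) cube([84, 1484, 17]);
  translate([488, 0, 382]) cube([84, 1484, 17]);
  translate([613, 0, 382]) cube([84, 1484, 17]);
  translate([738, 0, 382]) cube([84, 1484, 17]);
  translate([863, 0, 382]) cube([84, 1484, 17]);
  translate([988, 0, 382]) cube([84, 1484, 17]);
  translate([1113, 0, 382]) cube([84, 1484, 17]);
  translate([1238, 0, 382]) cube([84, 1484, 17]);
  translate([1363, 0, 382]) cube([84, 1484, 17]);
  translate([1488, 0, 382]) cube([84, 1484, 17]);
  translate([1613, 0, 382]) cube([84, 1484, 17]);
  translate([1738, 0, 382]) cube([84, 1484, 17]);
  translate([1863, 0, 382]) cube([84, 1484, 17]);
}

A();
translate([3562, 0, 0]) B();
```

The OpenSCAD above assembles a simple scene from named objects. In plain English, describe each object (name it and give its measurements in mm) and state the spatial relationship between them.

A is an I-beam lying along x, 3562 mm long. Overall section height 220 mm. Two flanges 200 mm wide (y) and 13 mm thick, one on the floor and one at the top; a web 10 mm thick runs between them, centred on the flange width.

B is a bed frame 2073 mm long (x) by 1484 mm wide (y). Four 72×72 mm corner posts, 512 mm tall, at the corners of the footprint. Four rails of 24 mm thickness and 177 mm height run between adjacent posts with their undersides at z = 205 mm, their outer faces flush with the outside of the frame (the two x-running rails run between the posts' inner faces; the two y-running rails run between the posts' inner faces). 15 slats, each 84 mm wide (x) and 17 mm thick, lie across the top of the two x-running rails, running the full 1484 mm width of the frame in y; the slats are evenly spaced along x between the inner faces of the end posts with equal gaps (rounded down to the nearest mm) at the −x end and between each pair — any rounding remainder accumulates at the +x end.

The bed frame is against the I-beam's +x side, with their −y faces flush.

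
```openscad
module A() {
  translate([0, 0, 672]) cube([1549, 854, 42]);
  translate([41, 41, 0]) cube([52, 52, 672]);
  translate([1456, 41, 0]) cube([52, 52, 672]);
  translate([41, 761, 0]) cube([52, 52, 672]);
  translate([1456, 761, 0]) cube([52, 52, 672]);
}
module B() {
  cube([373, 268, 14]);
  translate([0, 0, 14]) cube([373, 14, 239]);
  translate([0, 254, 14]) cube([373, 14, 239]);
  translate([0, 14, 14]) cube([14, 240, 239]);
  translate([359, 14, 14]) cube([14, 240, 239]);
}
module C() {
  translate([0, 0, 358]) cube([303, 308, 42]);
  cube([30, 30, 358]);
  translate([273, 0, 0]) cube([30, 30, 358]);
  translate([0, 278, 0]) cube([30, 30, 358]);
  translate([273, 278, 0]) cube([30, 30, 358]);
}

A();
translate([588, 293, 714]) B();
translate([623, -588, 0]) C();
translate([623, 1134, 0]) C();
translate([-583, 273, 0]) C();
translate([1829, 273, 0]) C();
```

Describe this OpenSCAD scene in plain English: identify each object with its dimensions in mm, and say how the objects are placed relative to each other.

A is a table: top 1549 mm (x) × 854 mm (y), 42 mm thick, upper face at z = 714 mm, on four 52×52 mm square legs, each inset 41 mm from the nearest pair of top edges, running from z = 0 to the bottom of the top.

B is an open-topped rectangular box: outside dimensions 373×268×253 mm, with a uniform wall and base thickness of 14 mm. The base is a full 373×268 slab on the floor; four walls sit on top of the base. The front and back walls (the −y and +y sides) span the full width; the two side walls fit between them.

C is a simple wooden stool: a rectangular seat 303 mm (x) by 308 mm (y), 42 mm thick, top face at z = 400 mm, on four square legs, each 30×30 mm in cross-section. The legs rest on z = 0, each flush with a corner of the seat.

The open box is on top of the table, centred. Four stools sit around the table at the −y, +y, −x, +x sides.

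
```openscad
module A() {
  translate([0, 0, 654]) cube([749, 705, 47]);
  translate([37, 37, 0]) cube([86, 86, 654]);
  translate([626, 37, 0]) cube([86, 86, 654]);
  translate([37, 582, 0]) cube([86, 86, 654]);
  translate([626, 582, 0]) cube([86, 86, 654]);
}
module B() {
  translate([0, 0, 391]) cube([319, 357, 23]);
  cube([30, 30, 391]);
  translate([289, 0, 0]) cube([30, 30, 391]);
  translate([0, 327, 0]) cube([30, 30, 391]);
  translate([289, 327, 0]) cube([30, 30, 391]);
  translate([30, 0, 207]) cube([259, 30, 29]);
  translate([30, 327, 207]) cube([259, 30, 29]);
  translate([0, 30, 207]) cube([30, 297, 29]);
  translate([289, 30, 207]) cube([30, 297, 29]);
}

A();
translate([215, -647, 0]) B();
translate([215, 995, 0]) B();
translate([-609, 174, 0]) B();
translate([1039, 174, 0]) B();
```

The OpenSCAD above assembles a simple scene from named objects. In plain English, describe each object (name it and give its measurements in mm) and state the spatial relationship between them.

A is a table with a 749×705 mm rectangular top, 47 mm thick, top surface at z = 701 mm, supported by four 86×86 mm square legs, each inset 37 mm from the nearest pair of top edges, running from the floor.

B is a four-legged stool. The seat is 319×357 mm, 23 mm thick, top at z = 414 mm. It stands on four square legs, each 30×30 mm in cross-section, from z = 0 to the seat underside, each flush with a corner of the seat. Four stretchers, 30 mm wide and 29 mm tall, connect adjacent legs with their undersides at z = 207 mm, each running between the inner faces of the legs it joins and aligned with the legs' outer faces on the other axis.

Four stools sit around the table at the −y, +y, −x, +x sides.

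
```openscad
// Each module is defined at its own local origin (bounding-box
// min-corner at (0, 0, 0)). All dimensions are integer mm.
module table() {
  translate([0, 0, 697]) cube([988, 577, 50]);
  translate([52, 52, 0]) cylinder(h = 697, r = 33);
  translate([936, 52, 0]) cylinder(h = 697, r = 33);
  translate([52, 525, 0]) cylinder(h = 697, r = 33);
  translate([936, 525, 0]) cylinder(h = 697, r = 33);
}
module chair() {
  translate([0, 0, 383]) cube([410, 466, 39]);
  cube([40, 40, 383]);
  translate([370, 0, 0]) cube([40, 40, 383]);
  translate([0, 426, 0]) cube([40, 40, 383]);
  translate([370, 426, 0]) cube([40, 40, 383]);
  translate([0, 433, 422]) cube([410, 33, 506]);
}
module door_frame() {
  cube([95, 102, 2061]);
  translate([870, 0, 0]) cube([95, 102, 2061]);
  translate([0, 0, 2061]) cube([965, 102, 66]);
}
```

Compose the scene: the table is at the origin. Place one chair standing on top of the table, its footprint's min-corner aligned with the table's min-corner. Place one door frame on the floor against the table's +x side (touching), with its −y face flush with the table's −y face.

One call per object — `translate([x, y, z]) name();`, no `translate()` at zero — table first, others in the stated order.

table();
translate([0, 0, 747]) chair();
translate([988, 0, 0]) door_frame();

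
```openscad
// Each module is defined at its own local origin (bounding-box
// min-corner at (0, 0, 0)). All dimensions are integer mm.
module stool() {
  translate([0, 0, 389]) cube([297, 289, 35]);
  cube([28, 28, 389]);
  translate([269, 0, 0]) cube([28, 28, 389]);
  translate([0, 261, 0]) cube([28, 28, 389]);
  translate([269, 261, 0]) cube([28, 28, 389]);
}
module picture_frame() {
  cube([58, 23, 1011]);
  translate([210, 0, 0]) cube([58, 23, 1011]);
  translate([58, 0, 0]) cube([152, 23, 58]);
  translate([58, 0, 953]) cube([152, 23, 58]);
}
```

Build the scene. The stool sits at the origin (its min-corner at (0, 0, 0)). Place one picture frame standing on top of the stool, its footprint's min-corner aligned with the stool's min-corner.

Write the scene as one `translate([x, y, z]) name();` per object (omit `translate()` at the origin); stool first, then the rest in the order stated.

stool();
translate([0, 0, 424]) picture_frame();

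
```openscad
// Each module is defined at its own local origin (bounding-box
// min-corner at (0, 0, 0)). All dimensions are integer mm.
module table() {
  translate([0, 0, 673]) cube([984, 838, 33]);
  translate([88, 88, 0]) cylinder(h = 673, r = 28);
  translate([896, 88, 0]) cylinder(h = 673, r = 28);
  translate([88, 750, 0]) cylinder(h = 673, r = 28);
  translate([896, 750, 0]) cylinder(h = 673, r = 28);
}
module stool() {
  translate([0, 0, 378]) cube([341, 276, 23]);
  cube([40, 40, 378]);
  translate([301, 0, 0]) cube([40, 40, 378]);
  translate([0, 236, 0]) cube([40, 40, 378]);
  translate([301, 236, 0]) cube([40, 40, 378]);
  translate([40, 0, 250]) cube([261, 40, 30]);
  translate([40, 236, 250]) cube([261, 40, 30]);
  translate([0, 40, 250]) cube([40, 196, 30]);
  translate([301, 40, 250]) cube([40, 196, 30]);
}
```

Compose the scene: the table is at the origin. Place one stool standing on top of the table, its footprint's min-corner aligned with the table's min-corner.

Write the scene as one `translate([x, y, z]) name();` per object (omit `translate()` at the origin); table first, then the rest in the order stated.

table();
translate([0, 0, 706]) stool();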